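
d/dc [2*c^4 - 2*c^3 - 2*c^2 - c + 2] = 8*c^3 - 6*c^2 - 4*c - 1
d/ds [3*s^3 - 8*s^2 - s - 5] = 9*s^2 - 16*s - 1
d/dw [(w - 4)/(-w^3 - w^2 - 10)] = (-w^3 - w^2 + w*(w - 4)*(3*w + 2) - 10)/(w^3 + w^2 + 10)^2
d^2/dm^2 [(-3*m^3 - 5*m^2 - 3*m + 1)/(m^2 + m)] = 2*(-m^3 + 3*m^2 + 3*m + 1)/(m^3*(m^3 + 3*m^2 + 3*m + 1))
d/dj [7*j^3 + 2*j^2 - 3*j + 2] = 21*j^2 + 4*j - 3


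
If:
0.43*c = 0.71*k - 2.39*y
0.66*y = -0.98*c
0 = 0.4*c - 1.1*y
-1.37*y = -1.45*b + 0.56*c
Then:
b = 0.00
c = 0.00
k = 0.00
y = 0.00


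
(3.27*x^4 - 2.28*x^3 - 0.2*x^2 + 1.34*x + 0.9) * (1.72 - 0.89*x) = -2.9103*x^5 + 7.6536*x^4 - 3.7436*x^3 - 1.5366*x^2 + 1.5038*x + 1.548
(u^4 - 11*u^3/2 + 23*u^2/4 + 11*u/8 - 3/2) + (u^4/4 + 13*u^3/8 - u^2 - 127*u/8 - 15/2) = 5*u^4/4 - 31*u^3/8 + 19*u^2/4 - 29*u/2 - 9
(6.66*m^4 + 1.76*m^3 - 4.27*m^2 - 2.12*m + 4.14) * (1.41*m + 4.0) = 9.3906*m^5 + 29.1216*m^4 + 1.0193*m^3 - 20.0692*m^2 - 2.6426*m + 16.56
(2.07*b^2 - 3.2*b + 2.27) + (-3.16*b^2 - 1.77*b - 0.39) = -1.09*b^2 - 4.97*b + 1.88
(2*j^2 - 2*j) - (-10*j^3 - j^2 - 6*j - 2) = 10*j^3 + 3*j^2 + 4*j + 2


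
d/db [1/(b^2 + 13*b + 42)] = (-2*b - 13)/(b^2 + 13*b + 42)^2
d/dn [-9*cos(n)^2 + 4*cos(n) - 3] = 2*(9*cos(n) - 2)*sin(n)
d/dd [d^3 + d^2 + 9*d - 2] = 3*d^2 + 2*d + 9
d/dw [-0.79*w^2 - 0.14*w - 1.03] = -1.58*w - 0.14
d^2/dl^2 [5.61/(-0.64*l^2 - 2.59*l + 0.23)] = (4.595712*l^2 + 18.598272*l - 5.61*(1.28*l + 2.59)*(2.56*l + 5.18) - 1.651584)/(0.64*l^2 + 2.59*l - 0.23)^3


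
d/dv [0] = 0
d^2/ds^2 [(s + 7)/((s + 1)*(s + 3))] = 2*(s^3 + 21*s^2 + 75*s + 79)/(s^6 + 12*s^5 + 57*s^4 + 136*s^3 + 171*s^2 + 108*s + 27)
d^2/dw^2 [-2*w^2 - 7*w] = -4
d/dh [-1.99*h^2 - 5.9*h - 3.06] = -3.98*h - 5.9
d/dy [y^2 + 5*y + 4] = 2*y + 5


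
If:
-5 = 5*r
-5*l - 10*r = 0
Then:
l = 2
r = -1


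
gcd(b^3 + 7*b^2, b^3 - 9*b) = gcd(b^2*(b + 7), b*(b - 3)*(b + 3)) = b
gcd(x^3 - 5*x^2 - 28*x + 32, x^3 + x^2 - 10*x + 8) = x^2 + 3*x - 4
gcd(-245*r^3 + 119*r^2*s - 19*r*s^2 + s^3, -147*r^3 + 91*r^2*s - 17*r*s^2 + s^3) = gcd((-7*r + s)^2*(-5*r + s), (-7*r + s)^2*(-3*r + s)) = 49*r^2 - 14*r*s + s^2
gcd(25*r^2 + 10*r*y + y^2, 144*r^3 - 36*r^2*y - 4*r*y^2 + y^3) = 1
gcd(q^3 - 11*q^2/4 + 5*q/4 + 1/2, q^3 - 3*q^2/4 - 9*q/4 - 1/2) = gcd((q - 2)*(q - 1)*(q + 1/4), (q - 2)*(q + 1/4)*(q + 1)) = q^2 - 7*q/4 - 1/2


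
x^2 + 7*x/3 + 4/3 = (x + 1)*(x + 4/3)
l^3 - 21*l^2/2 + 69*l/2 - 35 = (l - 5)*(l - 7/2)*(l - 2)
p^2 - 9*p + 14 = (p - 7)*(p - 2)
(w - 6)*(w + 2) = w^2 - 4*w - 12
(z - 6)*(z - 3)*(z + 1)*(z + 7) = z^4 - z^3 - 47*z^2 + 81*z + 126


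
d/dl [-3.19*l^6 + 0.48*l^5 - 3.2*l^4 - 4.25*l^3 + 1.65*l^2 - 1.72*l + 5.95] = -19.14*l^5 + 2.4*l^4 - 12.8*l^3 - 12.75*l^2 + 3.3*l - 1.72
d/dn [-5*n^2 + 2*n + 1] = 2 - 10*n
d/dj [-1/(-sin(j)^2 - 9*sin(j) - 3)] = -(2*sin(j) + 9)*cos(j)/(sin(j)^2 + 9*sin(j) + 3)^2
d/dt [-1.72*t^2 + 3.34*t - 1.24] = 3.34 - 3.44*t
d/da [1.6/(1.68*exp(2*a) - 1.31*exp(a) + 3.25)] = (2.096 - 5.376*exp(a))*exp(a)/(1.68*exp(2*a) - 1.31*exp(a) + 3.25)^2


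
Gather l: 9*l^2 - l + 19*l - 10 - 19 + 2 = 9*l^2 + 18*l - 27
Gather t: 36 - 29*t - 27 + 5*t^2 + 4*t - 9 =5*t^2 - 25*t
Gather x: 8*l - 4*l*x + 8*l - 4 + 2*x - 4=16*l + x*(2 - 4*l) - 8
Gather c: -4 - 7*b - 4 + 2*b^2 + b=2*b^2 - 6*b - 8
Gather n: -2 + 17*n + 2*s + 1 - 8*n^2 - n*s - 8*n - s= -8*n^2 + n*(9 - s) + s - 1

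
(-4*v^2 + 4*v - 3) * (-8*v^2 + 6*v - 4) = 32*v^4 - 56*v^3 + 64*v^2 - 34*v + 12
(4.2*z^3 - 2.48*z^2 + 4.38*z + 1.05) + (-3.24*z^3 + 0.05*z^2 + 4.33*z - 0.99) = 0.96*z^3 - 2.43*z^2 + 8.71*z + 0.0600000000000001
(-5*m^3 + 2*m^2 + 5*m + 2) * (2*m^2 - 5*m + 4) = -10*m^5 + 29*m^4 - 20*m^3 - 13*m^2 + 10*m + 8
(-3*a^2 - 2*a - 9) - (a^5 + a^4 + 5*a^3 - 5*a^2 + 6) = -a^5 - a^4 - 5*a^3 + 2*a^2 - 2*a - 15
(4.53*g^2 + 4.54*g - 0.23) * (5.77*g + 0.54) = 26.1381*g^3 + 28.642*g^2 + 1.1245*g - 0.1242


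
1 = 1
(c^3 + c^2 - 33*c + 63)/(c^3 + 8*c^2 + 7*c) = (c^2 - 6*c + 9)/(c*(c + 1))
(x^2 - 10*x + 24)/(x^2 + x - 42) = (x - 4)/(x + 7)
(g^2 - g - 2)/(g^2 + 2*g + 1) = (g - 2)/(g + 1)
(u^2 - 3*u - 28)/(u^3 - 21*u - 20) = (u - 7)/(u^2 - 4*u - 5)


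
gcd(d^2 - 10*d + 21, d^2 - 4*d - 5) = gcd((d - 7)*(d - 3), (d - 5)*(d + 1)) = 1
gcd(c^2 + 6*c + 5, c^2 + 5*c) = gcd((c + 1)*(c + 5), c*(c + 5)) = c + 5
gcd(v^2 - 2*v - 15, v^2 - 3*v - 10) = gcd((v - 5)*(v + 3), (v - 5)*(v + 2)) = v - 5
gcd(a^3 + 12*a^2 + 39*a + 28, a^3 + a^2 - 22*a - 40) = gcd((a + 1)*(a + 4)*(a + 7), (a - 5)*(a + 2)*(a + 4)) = a + 4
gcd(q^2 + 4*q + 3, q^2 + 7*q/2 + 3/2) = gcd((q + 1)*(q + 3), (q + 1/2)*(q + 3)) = q + 3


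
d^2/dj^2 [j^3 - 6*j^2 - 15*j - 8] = 6*j - 12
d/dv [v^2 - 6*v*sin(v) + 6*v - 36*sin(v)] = -6*v*cos(v) + 2*v - 6*sin(v) - 36*cos(v) + 6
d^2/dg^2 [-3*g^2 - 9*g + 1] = -6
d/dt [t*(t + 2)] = 2*t + 2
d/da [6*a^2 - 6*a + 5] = 12*a - 6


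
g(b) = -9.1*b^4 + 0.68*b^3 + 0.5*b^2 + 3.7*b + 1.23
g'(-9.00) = 26695.54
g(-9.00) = -60192.39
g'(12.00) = -62589.74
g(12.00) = -187404.93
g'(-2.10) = 347.70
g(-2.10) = -187.61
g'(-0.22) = 3.97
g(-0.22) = 0.41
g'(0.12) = 3.79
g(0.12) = 1.68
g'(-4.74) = 3921.26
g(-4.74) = -4671.11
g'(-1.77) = 210.17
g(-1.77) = -96.84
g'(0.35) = 2.74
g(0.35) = 2.48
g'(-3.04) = 1042.15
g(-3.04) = -801.71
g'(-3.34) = 1379.37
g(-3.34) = -1163.36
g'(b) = -36.4*b^3 + 2.04*b^2 + 1.0*b + 3.7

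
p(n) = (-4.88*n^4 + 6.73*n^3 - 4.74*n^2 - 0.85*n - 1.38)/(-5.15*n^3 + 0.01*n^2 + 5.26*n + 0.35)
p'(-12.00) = 0.93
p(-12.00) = -12.84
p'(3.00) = 0.74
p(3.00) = 2.12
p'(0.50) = -0.64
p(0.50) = -1.05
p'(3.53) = 0.81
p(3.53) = 2.53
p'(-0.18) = 18.25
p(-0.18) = 2.52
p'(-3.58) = 0.70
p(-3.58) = -5.37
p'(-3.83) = 0.74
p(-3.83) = -5.55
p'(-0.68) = -17.69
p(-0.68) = 3.84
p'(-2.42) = 0.16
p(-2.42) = -4.78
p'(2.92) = 0.73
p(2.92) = 2.06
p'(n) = (15.45*n^2 - 0.02*n - 5.26)*(-4.88*n^4 + 6.73*n^3 - 4.74*n^2 - 0.85*n - 1.38)/(-5.15*n^3 + 0.01*n^2 + 5.26*n + 0.35)^2 + (-19.52*n^3 + 20.19*n^2 - 9.48*n - 0.85)/(-5.15*n^3 + 0.01*n^2 + 5.26*n + 0.35)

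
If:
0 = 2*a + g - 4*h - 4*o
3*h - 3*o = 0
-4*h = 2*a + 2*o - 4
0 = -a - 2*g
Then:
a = 32/25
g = -16/25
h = 6/25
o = 6/25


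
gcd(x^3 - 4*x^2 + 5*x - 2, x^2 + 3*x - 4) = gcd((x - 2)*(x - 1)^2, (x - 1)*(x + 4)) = x - 1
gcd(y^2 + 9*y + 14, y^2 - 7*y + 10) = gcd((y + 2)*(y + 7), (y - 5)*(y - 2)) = 1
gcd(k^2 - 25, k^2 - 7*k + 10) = k - 5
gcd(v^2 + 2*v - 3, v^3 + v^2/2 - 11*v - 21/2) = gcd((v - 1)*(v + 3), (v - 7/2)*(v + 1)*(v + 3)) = v + 3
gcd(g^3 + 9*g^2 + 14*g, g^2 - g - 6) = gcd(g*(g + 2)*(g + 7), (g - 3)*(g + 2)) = g + 2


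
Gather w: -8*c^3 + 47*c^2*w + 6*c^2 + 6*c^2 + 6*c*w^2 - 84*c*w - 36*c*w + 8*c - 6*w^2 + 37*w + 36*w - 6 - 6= -8*c^3 + 12*c^2 + 8*c + w^2*(6*c - 6) + w*(47*c^2 - 120*c + 73) - 12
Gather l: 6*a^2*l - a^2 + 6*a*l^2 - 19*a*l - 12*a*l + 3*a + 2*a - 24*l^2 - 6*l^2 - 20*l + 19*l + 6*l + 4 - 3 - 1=-a^2 + 5*a + l^2*(6*a - 30) + l*(6*a^2 - 31*a + 5)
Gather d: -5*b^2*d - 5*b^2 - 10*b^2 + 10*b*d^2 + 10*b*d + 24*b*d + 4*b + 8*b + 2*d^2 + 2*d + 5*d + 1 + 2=-15*b^2 + 12*b + d^2*(10*b + 2) + d*(-5*b^2 + 34*b + 7) + 3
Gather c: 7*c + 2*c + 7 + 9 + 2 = 9*c + 18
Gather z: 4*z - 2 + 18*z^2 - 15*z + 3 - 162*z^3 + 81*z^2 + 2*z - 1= -162*z^3 + 99*z^2 - 9*z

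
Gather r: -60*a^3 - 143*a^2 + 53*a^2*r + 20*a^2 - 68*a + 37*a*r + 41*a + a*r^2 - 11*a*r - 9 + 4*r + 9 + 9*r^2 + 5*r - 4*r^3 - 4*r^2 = -60*a^3 - 123*a^2 - 27*a - 4*r^3 + r^2*(a + 5) + r*(53*a^2 + 26*a + 9)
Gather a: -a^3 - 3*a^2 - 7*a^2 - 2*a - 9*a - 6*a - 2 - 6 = -a^3 - 10*a^2 - 17*a - 8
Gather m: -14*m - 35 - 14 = -14*m - 49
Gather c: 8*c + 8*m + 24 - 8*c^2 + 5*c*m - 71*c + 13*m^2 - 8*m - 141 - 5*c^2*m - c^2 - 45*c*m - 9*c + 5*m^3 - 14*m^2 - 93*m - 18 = c^2*(-5*m - 9) + c*(-40*m - 72) + 5*m^3 - m^2 - 93*m - 135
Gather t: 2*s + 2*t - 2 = 2*s + 2*t - 2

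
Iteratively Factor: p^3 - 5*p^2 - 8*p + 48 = (p - 4)*(p^2 - p - 12) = (p - 4)*(p + 3)*(p - 4)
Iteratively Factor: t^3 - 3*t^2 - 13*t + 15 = (t - 1)*(t^2 - 2*t - 15) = (t - 1)*(t + 3)*(t - 5)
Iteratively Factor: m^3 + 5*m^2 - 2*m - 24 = (m + 4)*(m^2 + m - 6) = (m - 2)*(m + 4)*(m + 3)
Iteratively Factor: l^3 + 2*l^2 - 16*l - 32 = (l - 4)*(l^2 + 6*l + 8) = (l - 4)*(l + 4)*(l + 2)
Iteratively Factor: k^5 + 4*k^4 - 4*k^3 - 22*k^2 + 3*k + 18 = (k - 1)*(k^4 + 5*k^3 + k^2 - 21*k - 18) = (k - 1)*(k + 3)*(k^3 + 2*k^2 - 5*k - 6) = (k - 2)*(k - 1)*(k + 3)*(k^2 + 4*k + 3) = (k - 2)*(k - 1)*(k + 1)*(k + 3)*(k + 3)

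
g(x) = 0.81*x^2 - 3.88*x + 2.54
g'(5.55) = 5.11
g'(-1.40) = -6.15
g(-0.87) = 6.53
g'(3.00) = 0.98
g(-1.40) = 9.56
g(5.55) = 5.96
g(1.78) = -1.80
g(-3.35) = 24.63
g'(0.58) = -2.94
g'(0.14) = -3.65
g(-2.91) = 20.69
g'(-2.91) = -8.59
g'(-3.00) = -8.74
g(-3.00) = 21.47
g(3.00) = -1.81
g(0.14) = 2.01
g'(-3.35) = -9.31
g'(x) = 1.62*x - 3.88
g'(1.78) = -1.00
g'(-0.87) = -5.29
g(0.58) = 0.56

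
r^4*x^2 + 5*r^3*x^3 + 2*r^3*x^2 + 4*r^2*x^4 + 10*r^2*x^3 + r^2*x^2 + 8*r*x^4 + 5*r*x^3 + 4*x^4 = (r + x)*(r + 4*x)*(r*x + x)^2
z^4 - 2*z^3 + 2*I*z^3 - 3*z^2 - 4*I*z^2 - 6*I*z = z*(z - 3)*(z + 1)*(z + 2*I)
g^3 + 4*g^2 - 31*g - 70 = (g - 5)*(g + 2)*(g + 7)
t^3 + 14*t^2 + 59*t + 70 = (t + 2)*(t + 5)*(t + 7)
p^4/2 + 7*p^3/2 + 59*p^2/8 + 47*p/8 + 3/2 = (p/2 + 1/2)*(p + 1/2)*(p + 3/2)*(p + 4)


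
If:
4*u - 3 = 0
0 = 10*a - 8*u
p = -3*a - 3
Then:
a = 3/5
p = -24/5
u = 3/4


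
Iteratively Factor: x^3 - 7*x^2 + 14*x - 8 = (x - 4)*(x^2 - 3*x + 2) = (x - 4)*(x - 2)*(x - 1)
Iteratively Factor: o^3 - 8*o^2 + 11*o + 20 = (o - 5)*(o^2 - 3*o - 4) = (o - 5)*(o + 1)*(o - 4)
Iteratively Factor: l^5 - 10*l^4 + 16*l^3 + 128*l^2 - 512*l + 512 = (l - 4)*(l^4 - 6*l^3 - 8*l^2 + 96*l - 128) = (l - 4)^2*(l^3 - 2*l^2 - 16*l + 32) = (l - 4)^2*(l - 2)*(l^2 - 16) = (l - 4)^3*(l - 2)*(l + 4)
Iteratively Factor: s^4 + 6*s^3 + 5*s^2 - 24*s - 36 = (s + 2)*(s^3 + 4*s^2 - 3*s - 18) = (s + 2)*(s + 3)*(s^2 + s - 6) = (s + 2)*(s + 3)^2*(s - 2)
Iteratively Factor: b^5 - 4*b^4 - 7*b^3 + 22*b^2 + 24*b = (b + 2)*(b^4 - 6*b^3 + 5*b^2 + 12*b) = (b - 4)*(b + 2)*(b^3 - 2*b^2 - 3*b) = b*(b - 4)*(b + 2)*(b^2 - 2*b - 3) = b*(b - 4)*(b - 3)*(b + 2)*(b + 1)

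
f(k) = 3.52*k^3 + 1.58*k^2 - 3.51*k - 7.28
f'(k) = 10.56*k^2 + 3.16*k - 3.51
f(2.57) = 53.89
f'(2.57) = 74.36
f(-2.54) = -45.85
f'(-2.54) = 56.59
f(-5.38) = -490.80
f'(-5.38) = 285.14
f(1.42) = 1.00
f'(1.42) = 22.27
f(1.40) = 0.56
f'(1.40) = 21.61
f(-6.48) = -875.97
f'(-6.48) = 419.43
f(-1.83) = -17.14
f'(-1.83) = 26.07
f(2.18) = 29.05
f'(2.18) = 53.56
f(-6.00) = -689.66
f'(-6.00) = 357.69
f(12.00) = 6260.68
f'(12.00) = 1555.05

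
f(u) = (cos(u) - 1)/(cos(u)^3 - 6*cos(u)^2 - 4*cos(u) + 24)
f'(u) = (cos(u) - 1)*(3*sin(u)*cos(u)^2 - 12*sin(u)*cos(u) - 4*sin(u))/(cos(u)^3 - 6*cos(u)^2 - 4*cos(u) + 24)^2 - sin(u)/(cos(u)^3 - 6*cos(u)^2 - 4*cos(u) + 24)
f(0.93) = -0.02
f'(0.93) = -0.03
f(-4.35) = -0.06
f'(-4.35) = -0.04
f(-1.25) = -0.03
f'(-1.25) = 0.03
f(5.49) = -0.02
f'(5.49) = 0.03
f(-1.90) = -0.05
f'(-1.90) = 0.04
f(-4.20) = -0.06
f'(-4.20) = -0.04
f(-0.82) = -0.02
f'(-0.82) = 0.03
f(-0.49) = -0.01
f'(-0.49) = 0.03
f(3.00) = -0.09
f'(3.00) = -0.01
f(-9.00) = -0.09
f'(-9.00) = 0.03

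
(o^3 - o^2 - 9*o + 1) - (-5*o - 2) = o^3 - o^2 - 4*o + 3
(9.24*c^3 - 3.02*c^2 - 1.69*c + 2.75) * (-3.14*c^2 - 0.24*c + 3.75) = -29.0136*c^5 + 7.2652*c^4 + 40.6814*c^3 - 19.5544*c^2 - 6.9975*c + 10.3125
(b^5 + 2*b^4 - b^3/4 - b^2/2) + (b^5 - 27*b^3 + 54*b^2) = 2*b^5 + 2*b^4 - 109*b^3/4 + 107*b^2/2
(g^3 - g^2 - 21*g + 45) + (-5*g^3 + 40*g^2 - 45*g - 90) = -4*g^3 + 39*g^2 - 66*g - 45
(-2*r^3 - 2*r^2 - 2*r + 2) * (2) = -4*r^3 - 4*r^2 - 4*r + 4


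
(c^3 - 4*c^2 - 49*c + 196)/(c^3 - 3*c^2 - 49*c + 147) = (c - 4)/(c - 3)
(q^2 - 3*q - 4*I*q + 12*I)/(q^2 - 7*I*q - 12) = (q - 3)/(q - 3*I)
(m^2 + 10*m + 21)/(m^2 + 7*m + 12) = (m + 7)/(m + 4)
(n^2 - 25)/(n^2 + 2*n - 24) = (n^2 - 25)/(n^2 + 2*n - 24)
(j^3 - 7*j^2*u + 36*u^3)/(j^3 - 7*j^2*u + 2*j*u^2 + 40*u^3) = (j^2 - 9*j*u + 18*u^2)/(j^2 - 9*j*u + 20*u^2)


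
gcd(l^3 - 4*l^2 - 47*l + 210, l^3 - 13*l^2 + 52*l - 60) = l^2 - 11*l + 30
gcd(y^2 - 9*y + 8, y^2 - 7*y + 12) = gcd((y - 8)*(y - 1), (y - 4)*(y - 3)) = 1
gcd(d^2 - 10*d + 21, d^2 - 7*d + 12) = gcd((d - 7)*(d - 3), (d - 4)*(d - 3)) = d - 3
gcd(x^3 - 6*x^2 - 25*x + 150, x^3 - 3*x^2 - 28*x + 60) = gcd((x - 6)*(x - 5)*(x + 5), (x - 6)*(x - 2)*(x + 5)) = x^2 - x - 30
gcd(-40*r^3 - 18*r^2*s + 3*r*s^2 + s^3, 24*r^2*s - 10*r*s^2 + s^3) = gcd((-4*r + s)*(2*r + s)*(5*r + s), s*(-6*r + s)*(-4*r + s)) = 4*r - s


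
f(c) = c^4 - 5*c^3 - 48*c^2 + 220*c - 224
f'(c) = 4*c^3 - 15*c^2 - 96*c + 220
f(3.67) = -128.85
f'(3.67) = -136.63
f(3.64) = -124.77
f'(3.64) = -135.27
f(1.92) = -0.35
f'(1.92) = 8.70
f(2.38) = -7.61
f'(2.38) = -39.52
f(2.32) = -5.42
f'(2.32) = -33.51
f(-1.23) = -555.63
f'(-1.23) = 307.94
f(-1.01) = -488.97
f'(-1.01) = 297.54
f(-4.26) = -1316.41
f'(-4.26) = 47.51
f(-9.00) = 4114.00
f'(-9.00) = -3047.00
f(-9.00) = 4114.00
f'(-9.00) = -3047.00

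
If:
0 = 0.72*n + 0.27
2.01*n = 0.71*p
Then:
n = -0.38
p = -1.06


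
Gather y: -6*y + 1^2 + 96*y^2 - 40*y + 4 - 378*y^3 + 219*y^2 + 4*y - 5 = -378*y^3 + 315*y^2 - 42*y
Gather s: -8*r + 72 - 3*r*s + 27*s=-8*r + s*(27 - 3*r) + 72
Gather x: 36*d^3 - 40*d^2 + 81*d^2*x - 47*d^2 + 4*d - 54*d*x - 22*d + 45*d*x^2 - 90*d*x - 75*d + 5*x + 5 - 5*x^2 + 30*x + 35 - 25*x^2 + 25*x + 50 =36*d^3 - 87*d^2 - 93*d + x^2*(45*d - 30) + x*(81*d^2 - 144*d + 60) + 90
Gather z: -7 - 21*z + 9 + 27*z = 6*z + 2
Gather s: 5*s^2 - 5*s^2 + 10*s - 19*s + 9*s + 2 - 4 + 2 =0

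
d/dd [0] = 0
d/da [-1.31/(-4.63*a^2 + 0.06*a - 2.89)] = (0.0786 - 12.1306*a)/(4.63*a^2 - 0.06*a + 2.89)^2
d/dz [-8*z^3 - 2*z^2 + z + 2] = -24*z^2 - 4*z + 1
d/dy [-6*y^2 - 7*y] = -12*y - 7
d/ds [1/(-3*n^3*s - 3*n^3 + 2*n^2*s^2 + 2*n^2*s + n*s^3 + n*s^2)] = (3*n^2 - 4*n*s - 2*n - 3*s^2 - 2*s)/(n*(-3*n^2*s - 3*n^2 + 2*n*s^2 + 2*n*s + s^3 + s^2)^2)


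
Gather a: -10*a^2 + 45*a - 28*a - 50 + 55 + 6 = -10*a^2 + 17*a + 11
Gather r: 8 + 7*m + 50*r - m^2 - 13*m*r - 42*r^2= -m^2 + 7*m - 42*r^2 + r*(50 - 13*m) + 8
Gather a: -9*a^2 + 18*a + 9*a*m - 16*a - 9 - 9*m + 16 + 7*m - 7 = -9*a^2 + a*(9*m + 2) - 2*m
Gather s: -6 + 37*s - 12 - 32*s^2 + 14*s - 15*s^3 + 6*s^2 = -15*s^3 - 26*s^2 + 51*s - 18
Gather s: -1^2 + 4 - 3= 0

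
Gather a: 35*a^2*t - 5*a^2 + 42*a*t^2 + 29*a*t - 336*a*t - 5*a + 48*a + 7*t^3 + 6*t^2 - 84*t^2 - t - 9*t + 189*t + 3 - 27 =a^2*(35*t - 5) + a*(42*t^2 - 307*t + 43) + 7*t^3 - 78*t^2 + 179*t - 24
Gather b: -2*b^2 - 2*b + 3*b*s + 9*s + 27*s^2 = -2*b^2 + b*(3*s - 2) + 27*s^2 + 9*s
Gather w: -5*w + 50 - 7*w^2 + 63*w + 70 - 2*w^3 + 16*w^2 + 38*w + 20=-2*w^3 + 9*w^2 + 96*w + 140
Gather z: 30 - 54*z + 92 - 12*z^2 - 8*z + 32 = -12*z^2 - 62*z + 154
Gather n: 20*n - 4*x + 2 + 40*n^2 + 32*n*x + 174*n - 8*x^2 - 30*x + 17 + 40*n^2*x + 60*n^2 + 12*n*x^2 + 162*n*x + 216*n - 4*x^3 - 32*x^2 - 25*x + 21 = n^2*(40*x + 100) + n*(12*x^2 + 194*x + 410) - 4*x^3 - 40*x^2 - 59*x + 40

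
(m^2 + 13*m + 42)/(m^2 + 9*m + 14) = (m + 6)/(m + 2)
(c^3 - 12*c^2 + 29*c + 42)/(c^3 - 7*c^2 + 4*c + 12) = (c - 7)/(c - 2)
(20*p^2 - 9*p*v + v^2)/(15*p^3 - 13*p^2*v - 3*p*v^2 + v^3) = (4*p - v)/(3*p^2 - 2*p*v - v^2)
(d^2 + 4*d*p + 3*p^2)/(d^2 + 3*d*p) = (d + p)/d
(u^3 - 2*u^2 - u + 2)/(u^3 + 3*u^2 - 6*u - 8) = (u - 1)/(u + 4)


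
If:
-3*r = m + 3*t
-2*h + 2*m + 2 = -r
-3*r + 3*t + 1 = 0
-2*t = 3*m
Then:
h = 115/96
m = 1/8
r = 7/48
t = -3/16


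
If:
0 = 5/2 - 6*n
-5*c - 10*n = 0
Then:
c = -5/6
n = 5/12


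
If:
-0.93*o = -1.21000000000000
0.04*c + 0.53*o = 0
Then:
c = -17.24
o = 1.30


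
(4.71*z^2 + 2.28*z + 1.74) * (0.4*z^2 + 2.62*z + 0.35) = 1.884*z^4 + 13.2522*z^3 + 8.3181*z^2 + 5.3568*z + 0.609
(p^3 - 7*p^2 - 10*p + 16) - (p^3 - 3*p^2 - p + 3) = -4*p^2 - 9*p + 13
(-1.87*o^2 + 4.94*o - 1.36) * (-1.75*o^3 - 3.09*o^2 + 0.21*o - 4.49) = 3.2725*o^5 - 2.8667*o^4 - 13.2773*o^3 + 13.6361*o^2 - 22.4662*o + 6.1064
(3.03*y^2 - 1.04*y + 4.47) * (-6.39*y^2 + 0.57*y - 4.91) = -19.3617*y^4 + 8.3727*y^3 - 44.0334*y^2 + 7.6543*y - 21.9477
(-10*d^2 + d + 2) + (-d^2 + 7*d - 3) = -11*d^2 + 8*d - 1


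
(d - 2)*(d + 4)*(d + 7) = d^3 + 9*d^2 + 6*d - 56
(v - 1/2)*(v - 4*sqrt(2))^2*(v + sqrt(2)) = v^4 - 7*sqrt(2)*v^3 - v^3/2 + 7*sqrt(2)*v^2/2 + 16*v^2 - 8*v + 32*sqrt(2)*v - 16*sqrt(2)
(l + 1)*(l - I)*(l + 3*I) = l^3 + l^2 + 2*I*l^2 + 3*l + 2*I*l + 3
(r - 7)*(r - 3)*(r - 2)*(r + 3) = r^4 - 9*r^3 + 5*r^2 + 81*r - 126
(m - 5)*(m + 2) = m^2 - 3*m - 10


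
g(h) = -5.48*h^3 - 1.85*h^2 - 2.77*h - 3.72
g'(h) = -16.44*h^2 - 3.7*h - 2.77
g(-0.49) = -2.16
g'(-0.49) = -4.90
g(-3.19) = 164.18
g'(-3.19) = -158.26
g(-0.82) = 0.33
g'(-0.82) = -10.79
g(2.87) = -156.45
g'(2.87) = -148.80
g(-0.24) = -3.09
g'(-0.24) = -2.83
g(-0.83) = 0.44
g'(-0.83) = -11.02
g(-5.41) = 824.83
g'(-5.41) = -463.92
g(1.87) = -51.20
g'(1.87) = -67.18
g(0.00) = -3.72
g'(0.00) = -2.77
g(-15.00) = 18116.58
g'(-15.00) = -3646.27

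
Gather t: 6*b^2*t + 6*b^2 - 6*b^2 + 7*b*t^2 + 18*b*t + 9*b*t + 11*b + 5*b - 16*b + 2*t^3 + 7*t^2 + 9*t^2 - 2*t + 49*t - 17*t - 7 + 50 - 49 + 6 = 2*t^3 + t^2*(7*b + 16) + t*(6*b^2 + 27*b + 30)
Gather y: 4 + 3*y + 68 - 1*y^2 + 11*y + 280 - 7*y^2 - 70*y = -8*y^2 - 56*y + 352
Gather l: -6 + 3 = -3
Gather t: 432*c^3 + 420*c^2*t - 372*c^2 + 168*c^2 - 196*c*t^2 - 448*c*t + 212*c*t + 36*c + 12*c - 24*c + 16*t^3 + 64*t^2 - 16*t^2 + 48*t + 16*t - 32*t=432*c^3 - 204*c^2 + 24*c + 16*t^3 + t^2*(48 - 196*c) + t*(420*c^2 - 236*c + 32)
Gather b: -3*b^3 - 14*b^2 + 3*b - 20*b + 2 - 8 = -3*b^3 - 14*b^2 - 17*b - 6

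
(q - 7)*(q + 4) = q^2 - 3*q - 28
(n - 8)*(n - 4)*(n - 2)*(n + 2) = n^4 - 12*n^3 + 28*n^2 + 48*n - 128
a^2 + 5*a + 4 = (a + 1)*(a + 4)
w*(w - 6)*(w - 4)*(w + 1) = w^4 - 9*w^3 + 14*w^2 + 24*w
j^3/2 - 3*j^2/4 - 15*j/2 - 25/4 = (j/2 + 1/2)*(j - 5)*(j + 5/2)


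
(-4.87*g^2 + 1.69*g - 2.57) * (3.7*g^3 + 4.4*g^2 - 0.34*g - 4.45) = -18.019*g^5 - 15.175*g^4 - 0.4172*g^3 + 9.7889*g^2 - 6.6467*g + 11.4365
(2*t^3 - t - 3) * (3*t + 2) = 6*t^4 + 4*t^3 - 3*t^2 - 11*t - 6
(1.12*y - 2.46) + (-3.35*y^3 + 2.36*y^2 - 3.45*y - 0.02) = -3.35*y^3 + 2.36*y^2 - 2.33*y - 2.48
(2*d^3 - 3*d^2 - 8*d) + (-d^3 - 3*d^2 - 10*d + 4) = d^3 - 6*d^2 - 18*d + 4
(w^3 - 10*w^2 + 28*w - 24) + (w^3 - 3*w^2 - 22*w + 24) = 2*w^3 - 13*w^2 + 6*w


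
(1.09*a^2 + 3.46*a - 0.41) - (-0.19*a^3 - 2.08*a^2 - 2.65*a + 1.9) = 0.19*a^3 + 3.17*a^2 + 6.11*a - 2.31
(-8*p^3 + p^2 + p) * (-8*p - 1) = 64*p^4 - 9*p^2 - p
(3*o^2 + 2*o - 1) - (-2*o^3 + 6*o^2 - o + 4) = 2*o^3 - 3*o^2 + 3*o - 5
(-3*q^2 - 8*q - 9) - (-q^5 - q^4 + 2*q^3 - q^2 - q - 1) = q^5 + q^4 - 2*q^3 - 2*q^2 - 7*q - 8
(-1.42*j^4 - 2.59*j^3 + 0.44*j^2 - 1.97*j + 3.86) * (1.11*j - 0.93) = -1.5762*j^5 - 1.5543*j^4 + 2.8971*j^3 - 2.5959*j^2 + 6.1167*j - 3.5898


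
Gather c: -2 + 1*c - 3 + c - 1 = 2*c - 6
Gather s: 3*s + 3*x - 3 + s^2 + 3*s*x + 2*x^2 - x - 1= s^2 + s*(3*x + 3) + 2*x^2 + 2*x - 4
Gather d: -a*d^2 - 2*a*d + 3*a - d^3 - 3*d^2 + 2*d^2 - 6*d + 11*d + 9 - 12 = 3*a - d^3 + d^2*(-a - 1) + d*(5 - 2*a) - 3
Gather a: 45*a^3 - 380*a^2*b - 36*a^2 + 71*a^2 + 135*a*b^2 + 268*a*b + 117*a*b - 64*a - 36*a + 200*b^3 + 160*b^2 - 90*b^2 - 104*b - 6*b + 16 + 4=45*a^3 + a^2*(35 - 380*b) + a*(135*b^2 + 385*b - 100) + 200*b^3 + 70*b^2 - 110*b + 20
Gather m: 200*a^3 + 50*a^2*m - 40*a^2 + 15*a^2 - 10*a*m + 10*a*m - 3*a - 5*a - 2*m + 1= 200*a^3 - 25*a^2 - 8*a + m*(50*a^2 - 2) + 1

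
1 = 1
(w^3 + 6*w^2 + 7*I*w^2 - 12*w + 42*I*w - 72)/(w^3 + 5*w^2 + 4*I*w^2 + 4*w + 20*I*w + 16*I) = (w^2 + 3*w*(2 + I) + 18*I)/(w^2 + 5*w + 4)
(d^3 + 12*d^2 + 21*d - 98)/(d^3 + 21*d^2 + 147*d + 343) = (d - 2)/(d + 7)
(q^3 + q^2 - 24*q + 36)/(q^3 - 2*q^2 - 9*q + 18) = (q + 6)/(q + 3)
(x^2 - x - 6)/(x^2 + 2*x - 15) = (x + 2)/(x + 5)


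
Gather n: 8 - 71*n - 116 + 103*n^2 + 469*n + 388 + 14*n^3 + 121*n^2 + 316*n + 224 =14*n^3 + 224*n^2 + 714*n + 504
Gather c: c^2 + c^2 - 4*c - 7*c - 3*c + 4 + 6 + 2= 2*c^2 - 14*c + 12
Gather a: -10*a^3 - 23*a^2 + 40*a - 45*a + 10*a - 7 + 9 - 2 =-10*a^3 - 23*a^2 + 5*a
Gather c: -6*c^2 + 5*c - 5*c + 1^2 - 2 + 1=-6*c^2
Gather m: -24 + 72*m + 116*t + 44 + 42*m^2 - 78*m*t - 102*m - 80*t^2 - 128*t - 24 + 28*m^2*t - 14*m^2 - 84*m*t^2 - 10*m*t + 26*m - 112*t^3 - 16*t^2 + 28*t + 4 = m^2*(28*t + 28) + m*(-84*t^2 - 88*t - 4) - 112*t^3 - 96*t^2 + 16*t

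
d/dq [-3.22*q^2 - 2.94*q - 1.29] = -6.44*q - 2.94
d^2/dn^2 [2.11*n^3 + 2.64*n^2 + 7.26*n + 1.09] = 12.66*n + 5.28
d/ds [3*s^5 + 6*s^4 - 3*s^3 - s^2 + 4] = s*(15*s^3 + 24*s^2 - 9*s - 2)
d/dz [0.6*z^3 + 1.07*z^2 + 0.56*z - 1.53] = 1.8*z^2 + 2.14*z + 0.56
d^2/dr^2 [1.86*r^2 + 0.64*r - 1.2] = 3.72000000000000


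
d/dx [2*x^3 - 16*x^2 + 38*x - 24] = 6*x^2 - 32*x + 38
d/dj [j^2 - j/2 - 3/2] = 2*j - 1/2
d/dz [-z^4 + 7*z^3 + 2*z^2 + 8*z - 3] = -4*z^3 + 21*z^2 + 4*z + 8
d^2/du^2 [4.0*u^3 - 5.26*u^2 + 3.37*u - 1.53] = 24.0*u - 10.52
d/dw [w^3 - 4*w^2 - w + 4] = 3*w^2 - 8*w - 1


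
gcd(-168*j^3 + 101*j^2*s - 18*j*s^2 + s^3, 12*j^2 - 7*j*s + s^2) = -3*j + s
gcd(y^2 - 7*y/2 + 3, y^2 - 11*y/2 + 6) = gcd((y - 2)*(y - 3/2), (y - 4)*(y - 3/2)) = y - 3/2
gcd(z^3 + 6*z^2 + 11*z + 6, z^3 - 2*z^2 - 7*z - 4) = z + 1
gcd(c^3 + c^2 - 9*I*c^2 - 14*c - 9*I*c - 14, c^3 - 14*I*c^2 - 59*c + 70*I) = c^2 - 9*I*c - 14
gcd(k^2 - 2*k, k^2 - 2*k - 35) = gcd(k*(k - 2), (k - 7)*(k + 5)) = 1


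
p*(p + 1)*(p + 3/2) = p^3 + 5*p^2/2 + 3*p/2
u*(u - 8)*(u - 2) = u^3 - 10*u^2 + 16*u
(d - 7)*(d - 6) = d^2 - 13*d + 42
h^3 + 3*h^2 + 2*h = h*(h + 1)*(h + 2)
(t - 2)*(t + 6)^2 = t^3 + 10*t^2 + 12*t - 72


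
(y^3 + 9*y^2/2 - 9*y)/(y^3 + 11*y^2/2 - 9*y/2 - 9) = y/(y + 1)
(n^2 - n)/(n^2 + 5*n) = (n - 1)/(n + 5)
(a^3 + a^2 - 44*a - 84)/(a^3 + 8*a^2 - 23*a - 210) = (a^2 - 5*a - 14)/(a^2 + 2*a - 35)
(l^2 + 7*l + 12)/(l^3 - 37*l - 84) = 1/(l - 7)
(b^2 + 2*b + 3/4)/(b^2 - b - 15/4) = (2*b + 1)/(2*b - 5)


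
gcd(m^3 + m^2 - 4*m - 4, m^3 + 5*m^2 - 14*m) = m - 2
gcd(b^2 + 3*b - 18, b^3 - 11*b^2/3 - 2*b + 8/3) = 1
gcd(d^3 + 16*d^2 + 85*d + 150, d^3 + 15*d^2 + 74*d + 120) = d^2 + 11*d + 30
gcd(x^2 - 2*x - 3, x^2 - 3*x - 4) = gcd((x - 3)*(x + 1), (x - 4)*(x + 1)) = x + 1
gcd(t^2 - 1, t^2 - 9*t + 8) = t - 1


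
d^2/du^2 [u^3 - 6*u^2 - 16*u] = 6*u - 12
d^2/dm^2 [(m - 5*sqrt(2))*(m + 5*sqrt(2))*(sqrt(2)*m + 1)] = 6*sqrt(2)*m + 2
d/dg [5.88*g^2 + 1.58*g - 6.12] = 11.76*g + 1.58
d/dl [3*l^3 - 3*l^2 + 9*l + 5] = 9*l^2 - 6*l + 9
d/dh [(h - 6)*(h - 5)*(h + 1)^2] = 4*h^3 - 27*h^2 + 18*h + 49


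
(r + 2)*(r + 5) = r^2 + 7*r + 10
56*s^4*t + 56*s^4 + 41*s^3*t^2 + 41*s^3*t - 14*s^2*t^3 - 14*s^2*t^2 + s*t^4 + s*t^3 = (-8*s + t)*(-7*s + t)*(s + t)*(s*t + s)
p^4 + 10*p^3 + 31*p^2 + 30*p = p*(p + 2)*(p + 3)*(p + 5)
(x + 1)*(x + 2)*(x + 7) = x^3 + 10*x^2 + 23*x + 14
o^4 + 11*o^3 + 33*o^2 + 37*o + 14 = (o + 1)^2*(o + 2)*(o + 7)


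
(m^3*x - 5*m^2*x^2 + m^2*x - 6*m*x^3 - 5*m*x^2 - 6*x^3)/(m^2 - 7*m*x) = x*(m^3 - 5*m^2*x + m^2 - 6*m*x^2 - 5*m*x - 6*x^2)/(m*(m - 7*x))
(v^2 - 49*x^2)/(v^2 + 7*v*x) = (v - 7*x)/v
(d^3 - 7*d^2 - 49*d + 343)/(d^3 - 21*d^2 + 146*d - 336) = (d^2 - 49)/(d^2 - 14*d + 48)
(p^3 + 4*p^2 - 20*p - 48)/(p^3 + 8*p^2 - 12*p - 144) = (p + 2)/(p + 6)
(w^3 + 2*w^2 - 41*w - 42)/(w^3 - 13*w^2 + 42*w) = (w^2 + 8*w + 7)/(w*(w - 7))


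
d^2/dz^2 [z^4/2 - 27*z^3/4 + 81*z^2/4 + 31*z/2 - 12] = 6*z^2 - 81*z/2 + 81/2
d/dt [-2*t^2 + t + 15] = 1 - 4*t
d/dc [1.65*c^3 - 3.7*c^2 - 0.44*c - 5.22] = 4.95*c^2 - 7.4*c - 0.44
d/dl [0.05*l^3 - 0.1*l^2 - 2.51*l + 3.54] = 0.15*l^2 - 0.2*l - 2.51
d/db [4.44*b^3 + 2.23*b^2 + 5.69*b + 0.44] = 13.32*b^2 + 4.46*b + 5.69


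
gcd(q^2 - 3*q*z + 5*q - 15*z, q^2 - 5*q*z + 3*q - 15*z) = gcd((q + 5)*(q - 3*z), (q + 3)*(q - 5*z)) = 1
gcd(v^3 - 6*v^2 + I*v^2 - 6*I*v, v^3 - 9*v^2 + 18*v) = v^2 - 6*v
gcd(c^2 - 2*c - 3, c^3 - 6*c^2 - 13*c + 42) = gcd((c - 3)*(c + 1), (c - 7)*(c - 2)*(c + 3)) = 1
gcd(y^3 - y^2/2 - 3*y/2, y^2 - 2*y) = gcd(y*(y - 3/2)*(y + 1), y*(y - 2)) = y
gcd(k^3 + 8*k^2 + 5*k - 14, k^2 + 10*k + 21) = k + 7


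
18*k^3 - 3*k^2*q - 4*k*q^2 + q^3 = (-3*k + q)^2*(2*k + q)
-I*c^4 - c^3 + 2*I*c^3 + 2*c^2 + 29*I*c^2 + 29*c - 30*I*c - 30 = (c - 6)*(c + 5)*(c - I)*(-I*c + I)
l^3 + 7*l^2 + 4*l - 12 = (l - 1)*(l + 2)*(l + 6)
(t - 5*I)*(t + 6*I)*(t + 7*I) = t^3 + 8*I*t^2 + 23*t + 210*I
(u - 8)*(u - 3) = u^2 - 11*u + 24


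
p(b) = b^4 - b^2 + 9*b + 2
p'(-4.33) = -307.07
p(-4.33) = 295.80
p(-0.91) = -6.33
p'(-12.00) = -6879.00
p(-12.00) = 20486.00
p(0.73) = 8.32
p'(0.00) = 9.00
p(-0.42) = -1.93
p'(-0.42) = 9.54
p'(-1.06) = 6.36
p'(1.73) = 26.25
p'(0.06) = 8.88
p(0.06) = 2.54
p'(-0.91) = 7.81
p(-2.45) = 9.98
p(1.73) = 23.53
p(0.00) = 2.00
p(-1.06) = -7.40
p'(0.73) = 9.10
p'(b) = 4*b^3 - 2*b + 9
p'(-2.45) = -44.92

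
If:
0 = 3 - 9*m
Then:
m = 1/3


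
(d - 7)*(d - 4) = d^2 - 11*d + 28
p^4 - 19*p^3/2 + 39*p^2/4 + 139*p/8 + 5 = (p - 8)*(p - 5/2)*(p + 1/2)^2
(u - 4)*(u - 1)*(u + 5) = u^3 - 21*u + 20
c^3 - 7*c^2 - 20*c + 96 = (c - 8)*(c - 3)*(c + 4)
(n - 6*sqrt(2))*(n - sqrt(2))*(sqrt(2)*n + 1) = sqrt(2)*n^3 - 13*n^2 + 5*sqrt(2)*n + 12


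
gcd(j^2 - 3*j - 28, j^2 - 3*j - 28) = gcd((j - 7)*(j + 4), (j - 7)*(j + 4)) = j^2 - 3*j - 28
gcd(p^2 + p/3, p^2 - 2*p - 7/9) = p + 1/3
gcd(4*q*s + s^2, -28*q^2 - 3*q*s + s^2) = 4*q + s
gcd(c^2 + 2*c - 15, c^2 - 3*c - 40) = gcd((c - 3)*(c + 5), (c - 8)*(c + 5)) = c + 5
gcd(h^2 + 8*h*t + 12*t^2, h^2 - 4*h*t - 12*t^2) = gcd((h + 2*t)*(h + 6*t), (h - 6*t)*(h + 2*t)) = h + 2*t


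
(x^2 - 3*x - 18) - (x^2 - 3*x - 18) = 0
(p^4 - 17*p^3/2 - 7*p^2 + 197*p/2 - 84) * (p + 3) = p^5 - 11*p^4/2 - 65*p^3/2 + 155*p^2/2 + 423*p/2 - 252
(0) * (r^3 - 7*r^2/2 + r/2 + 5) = 0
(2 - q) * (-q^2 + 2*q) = q^3 - 4*q^2 + 4*q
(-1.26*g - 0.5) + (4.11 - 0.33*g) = 3.61 - 1.59*g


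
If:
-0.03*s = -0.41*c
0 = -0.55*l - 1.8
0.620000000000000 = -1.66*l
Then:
No Solution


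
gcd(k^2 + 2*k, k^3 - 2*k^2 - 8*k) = k^2 + 2*k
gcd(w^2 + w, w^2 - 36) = 1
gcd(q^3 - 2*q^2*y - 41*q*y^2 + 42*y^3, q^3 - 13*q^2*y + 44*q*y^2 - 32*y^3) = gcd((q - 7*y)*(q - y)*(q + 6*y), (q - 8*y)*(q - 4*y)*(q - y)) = -q + y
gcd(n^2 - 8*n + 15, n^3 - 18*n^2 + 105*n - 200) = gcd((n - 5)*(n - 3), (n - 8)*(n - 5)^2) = n - 5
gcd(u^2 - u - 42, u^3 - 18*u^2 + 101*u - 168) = u - 7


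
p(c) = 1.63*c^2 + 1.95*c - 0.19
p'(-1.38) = -2.55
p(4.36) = 39.30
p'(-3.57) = -9.69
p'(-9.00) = -27.39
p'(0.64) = 4.04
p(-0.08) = -0.34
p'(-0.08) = 1.69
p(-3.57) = 13.62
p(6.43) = 79.74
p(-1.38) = 0.22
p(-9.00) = 114.29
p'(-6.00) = -17.61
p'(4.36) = 16.16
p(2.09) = 11.01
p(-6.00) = 46.79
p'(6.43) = 22.91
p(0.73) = 2.10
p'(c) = 3.26*c + 1.95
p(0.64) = 1.73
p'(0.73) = 4.33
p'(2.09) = 8.76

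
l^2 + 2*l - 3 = (l - 1)*(l + 3)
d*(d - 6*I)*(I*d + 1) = I*d^3 + 7*d^2 - 6*I*d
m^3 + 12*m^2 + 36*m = m*(m + 6)^2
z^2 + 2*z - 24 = (z - 4)*(z + 6)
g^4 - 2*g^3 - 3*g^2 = g^2*(g - 3)*(g + 1)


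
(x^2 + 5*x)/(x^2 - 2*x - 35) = x/(x - 7)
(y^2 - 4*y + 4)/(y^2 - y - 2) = (y - 2)/(y + 1)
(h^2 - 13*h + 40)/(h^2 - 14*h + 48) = (h - 5)/(h - 6)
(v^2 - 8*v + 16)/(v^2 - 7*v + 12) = (v - 4)/(v - 3)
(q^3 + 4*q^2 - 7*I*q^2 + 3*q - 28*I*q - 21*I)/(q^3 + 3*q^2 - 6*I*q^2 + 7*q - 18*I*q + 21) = (q + 1)/(q + I)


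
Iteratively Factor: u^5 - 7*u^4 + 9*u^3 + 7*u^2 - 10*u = (u - 5)*(u^4 - 2*u^3 - u^2 + 2*u) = (u - 5)*(u + 1)*(u^3 - 3*u^2 + 2*u) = u*(u - 5)*(u + 1)*(u^2 - 3*u + 2) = u*(u - 5)*(u - 1)*(u + 1)*(u - 2)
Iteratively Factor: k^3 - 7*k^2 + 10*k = (k)*(k^2 - 7*k + 10) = k*(k - 2)*(k - 5)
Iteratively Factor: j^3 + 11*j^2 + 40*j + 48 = (j + 4)*(j^2 + 7*j + 12) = (j + 4)^2*(j + 3)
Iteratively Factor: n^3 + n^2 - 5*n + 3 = (n - 1)*(n^2 + 2*n - 3) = (n - 1)^2*(n + 3)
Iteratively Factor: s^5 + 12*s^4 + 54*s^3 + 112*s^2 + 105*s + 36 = (s + 1)*(s^4 + 11*s^3 + 43*s^2 + 69*s + 36) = (s + 1)*(s + 4)*(s^3 + 7*s^2 + 15*s + 9) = (s + 1)*(s + 3)*(s + 4)*(s^2 + 4*s + 3) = (s + 1)*(s + 3)^2*(s + 4)*(s + 1)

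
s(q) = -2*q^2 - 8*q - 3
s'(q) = -4*q - 8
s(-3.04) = 2.84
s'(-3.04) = 4.16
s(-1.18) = 3.66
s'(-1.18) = -3.28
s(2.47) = -34.96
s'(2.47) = -17.88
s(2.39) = -33.54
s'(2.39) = -17.56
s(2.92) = -43.41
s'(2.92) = -19.68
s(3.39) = -53.10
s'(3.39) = -21.56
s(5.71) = -113.89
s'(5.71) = -30.84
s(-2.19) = 4.93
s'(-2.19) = 0.76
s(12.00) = -387.00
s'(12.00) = -56.00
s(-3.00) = 3.00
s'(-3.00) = 4.00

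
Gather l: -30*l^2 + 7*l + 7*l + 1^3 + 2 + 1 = -30*l^2 + 14*l + 4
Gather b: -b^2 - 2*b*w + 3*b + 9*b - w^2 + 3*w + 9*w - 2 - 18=-b^2 + b*(12 - 2*w) - w^2 + 12*w - 20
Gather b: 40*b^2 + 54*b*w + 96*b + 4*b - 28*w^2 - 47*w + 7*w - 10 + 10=40*b^2 + b*(54*w + 100) - 28*w^2 - 40*w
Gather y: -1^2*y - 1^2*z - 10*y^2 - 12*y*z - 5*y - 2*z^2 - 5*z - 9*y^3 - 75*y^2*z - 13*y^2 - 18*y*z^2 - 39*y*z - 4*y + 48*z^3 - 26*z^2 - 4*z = -9*y^3 + y^2*(-75*z - 23) + y*(-18*z^2 - 51*z - 10) + 48*z^3 - 28*z^2 - 10*z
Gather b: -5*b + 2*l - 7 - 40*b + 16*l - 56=-45*b + 18*l - 63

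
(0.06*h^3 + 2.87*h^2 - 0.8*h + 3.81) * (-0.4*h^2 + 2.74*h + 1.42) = -0.024*h^5 - 0.9836*h^4 + 8.269*h^3 + 0.3594*h^2 + 9.3034*h + 5.4102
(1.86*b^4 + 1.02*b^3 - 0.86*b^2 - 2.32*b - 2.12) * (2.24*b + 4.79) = 4.1664*b^5 + 11.1942*b^4 + 2.9594*b^3 - 9.3162*b^2 - 15.8616*b - 10.1548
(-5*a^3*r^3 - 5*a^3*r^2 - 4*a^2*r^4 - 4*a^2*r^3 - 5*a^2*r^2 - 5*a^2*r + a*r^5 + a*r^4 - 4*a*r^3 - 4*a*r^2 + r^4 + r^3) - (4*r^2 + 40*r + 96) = -5*a^3*r^3 - 5*a^3*r^2 - 4*a^2*r^4 - 4*a^2*r^3 - 5*a^2*r^2 - 5*a^2*r + a*r^5 + a*r^4 - 4*a*r^3 - 4*a*r^2 + r^4 + r^3 - 4*r^2 - 40*r - 96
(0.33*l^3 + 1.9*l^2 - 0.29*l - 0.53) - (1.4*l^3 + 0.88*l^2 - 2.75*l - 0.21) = -1.07*l^3 + 1.02*l^2 + 2.46*l - 0.32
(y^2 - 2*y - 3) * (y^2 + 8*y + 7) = y^4 + 6*y^3 - 12*y^2 - 38*y - 21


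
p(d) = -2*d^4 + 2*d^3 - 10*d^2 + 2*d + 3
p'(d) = -8*d^3 + 6*d^2 - 20*d + 2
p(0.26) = 2.87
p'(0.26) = -2.94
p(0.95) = -4.04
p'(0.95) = -18.44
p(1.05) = -6.04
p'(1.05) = -21.65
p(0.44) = 2.04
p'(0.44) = -6.32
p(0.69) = -0.18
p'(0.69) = -11.57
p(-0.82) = -7.37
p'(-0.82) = 26.85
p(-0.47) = -0.45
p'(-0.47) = 13.56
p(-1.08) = -16.06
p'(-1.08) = 40.68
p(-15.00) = -110277.00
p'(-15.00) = 28652.00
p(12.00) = -39429.00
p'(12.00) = -13198.00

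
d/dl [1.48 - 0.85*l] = -0.850000000000000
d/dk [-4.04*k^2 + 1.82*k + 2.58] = 1.82 - 8.08*k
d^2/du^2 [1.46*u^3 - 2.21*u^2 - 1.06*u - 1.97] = 8.76*u - 4.42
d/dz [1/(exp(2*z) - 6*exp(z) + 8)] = 2*(3 - exp(z))*exp(z)/(exp(2*z) - 6*exp(z) + 8)^2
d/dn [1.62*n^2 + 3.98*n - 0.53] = 3.24*n + 3.98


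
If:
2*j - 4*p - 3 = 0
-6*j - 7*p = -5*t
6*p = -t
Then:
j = 111/98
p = -9/49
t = 54/49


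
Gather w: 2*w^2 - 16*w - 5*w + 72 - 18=2*w^2 - 21*w + 54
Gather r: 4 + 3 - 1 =6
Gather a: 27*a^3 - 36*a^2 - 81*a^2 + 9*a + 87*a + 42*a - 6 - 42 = 27*a^3 - 117*a^2 + 138*a - 48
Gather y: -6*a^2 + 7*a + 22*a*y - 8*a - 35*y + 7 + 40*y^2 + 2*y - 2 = -6*a^2 - a + 40*y^2 + y*(22*a - 33) + 5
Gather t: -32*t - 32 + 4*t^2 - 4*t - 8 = 4*t^2 - 36*t - 40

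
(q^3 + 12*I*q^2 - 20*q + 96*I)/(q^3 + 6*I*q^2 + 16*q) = (q + 6*I)/q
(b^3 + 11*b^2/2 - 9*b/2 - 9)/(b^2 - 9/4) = 2*(b^2 + 7*b + 6)/(2*b + 3)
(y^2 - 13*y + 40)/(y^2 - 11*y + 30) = (y - 8)/(y - 6)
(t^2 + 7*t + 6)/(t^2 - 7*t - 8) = (t + 6)/(t - 8)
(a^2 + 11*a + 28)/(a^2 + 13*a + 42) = (a + 4)/(a + 6)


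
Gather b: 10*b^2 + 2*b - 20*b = 10*b^2 - 18*b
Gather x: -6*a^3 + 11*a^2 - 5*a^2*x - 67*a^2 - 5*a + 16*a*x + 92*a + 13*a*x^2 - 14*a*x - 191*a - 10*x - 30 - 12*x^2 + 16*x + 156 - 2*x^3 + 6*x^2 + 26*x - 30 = -6*a^3 - 56*a^2 - 104*a - 2*x^3 + x^2*(13*a - 6) + x*(-5*a^2 + 2*a + 32) + 96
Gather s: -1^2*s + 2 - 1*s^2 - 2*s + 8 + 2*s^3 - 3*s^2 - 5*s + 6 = 2*s^3 - 4*s^2 - 8*s + 16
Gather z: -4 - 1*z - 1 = -z - 5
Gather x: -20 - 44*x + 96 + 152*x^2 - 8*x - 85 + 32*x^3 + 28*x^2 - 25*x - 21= 32*x^3 + 180*x^2 - 77*x - 30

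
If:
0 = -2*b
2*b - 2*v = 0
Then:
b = 0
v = 0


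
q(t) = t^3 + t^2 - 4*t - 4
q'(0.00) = -4.00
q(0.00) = -4.00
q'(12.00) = 452.00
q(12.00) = 1820.00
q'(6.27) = 126.48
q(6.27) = 256.72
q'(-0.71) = -3.91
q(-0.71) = -1.01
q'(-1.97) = 3.70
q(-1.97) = 0.12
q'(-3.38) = 23.51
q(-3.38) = -17.67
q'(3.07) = 30.41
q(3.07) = 22.08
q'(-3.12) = 18.96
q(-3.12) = -12.16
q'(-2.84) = 14.52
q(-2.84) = -7.48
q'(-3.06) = 17.97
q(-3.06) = -11.05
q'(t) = 3*t^2 + 2*t - 4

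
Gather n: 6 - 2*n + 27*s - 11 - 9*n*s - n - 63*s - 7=n*(-9*s - 3) - 36*s - 12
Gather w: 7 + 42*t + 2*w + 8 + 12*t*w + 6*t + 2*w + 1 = 48*t + w*(12*t + 4) + 16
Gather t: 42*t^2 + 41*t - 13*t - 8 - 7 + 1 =42*t^2 + 28*t - 14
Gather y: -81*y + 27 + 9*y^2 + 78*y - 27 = 9*y^2 - 3*y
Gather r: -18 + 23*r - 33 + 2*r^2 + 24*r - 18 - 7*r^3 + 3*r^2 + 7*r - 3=-7*r^3 + 5*r^2 + 54*r - 72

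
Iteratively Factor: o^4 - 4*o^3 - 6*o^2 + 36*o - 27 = (o - 3)*(o^3 - o^2 - 9*o + 9) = (o - 3)*(o + 3)*(o^2 - 4*o + 3) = (o - 3)^2*(o + 3)*(o - 1)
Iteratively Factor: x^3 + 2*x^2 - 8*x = (x)*(x^2 + 2*x - 8) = x*(x + 4)*(x - 2)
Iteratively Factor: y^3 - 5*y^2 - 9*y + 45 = (y - 3)*(y^2 - 2*y - 15) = (y - 3)*(y + 3)*(y - 5)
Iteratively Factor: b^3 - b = (b)*(b^2 - 1) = b*(b - 1)*(b + 1)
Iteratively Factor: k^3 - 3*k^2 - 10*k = (k + 2)*(k^2 - 5*k) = (k - 5)*(k + 2)*(k)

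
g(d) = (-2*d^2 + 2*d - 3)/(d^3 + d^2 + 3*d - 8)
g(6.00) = -0.24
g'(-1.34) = -0.25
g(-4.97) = 0.52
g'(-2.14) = -0.01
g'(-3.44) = 0.14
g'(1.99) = 0.75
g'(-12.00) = 0.02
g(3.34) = -0.37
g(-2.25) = 0.84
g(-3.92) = 0.64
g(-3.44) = 0.71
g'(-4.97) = 0.11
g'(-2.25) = 0.02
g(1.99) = -0.71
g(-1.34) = 0.73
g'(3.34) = 0.09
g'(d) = (2 - 4*d)/(d^3 + d^2 + 3*d - 8) + (-3*d^2 - 2*d - 3)*(-2*d^2 + 2*d - 3)/(d^3 + d^2 + 3*d - 8)^2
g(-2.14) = 0.84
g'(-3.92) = 0.14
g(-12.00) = 0.19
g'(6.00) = 0.03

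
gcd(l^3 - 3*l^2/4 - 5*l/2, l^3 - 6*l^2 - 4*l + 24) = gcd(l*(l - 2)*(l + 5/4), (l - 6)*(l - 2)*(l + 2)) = l - 2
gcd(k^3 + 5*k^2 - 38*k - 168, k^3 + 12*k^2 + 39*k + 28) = k^2 + 11*k + 28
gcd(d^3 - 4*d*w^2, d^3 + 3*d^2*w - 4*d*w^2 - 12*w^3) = -d^2 + 4*w^2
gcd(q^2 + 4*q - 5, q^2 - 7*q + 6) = q - 1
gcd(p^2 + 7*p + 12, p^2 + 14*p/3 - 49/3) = 1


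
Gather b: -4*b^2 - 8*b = -4*b^2 - 8*b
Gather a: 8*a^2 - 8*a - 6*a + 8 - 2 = 8*a^2 - 14*a + 6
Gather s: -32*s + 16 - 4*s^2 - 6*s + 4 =-4*s^2 - 38*s + 20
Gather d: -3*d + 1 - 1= -3*d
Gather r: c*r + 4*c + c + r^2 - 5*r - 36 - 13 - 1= 5*c + r^2 + r*(c - 5) - 50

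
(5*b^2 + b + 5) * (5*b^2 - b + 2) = 25*b^4 + 34*b^2 - 3*b + 10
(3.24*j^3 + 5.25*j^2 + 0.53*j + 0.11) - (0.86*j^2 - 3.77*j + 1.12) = 3.24*j^3 + 4.39*j^2 + 4.3*j - 1.01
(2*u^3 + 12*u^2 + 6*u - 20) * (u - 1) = 2*u^4 + 10*u^3 - 6*u^2 - 26*u + 20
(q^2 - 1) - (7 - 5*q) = q^2 + 5*q - 8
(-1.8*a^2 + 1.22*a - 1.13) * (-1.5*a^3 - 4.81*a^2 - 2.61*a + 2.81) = 2.7*a^5 + 6.828*a^4 + 0.5248*a^3 - 2.8069*a^2 + 6.3775*a - 3.1753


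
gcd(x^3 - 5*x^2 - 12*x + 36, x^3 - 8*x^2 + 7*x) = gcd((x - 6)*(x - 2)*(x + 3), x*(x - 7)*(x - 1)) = 1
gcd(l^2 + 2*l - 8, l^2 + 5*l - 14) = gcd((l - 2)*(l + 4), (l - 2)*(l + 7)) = l - 2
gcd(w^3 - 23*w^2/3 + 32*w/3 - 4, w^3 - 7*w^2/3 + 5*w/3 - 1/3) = w - 1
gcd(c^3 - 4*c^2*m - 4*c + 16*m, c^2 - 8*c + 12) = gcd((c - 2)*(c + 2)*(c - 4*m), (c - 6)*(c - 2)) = c - 2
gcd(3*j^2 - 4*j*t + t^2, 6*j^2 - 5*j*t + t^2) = -3*j + t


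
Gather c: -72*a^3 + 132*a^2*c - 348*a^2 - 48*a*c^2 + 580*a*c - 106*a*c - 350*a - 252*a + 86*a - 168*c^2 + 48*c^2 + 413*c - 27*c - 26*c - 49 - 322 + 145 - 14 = -72*a^3 - 348*a^2 - 516*a + c^2*(-48*a - 120) + c*(132*a^2 + 474*a + 360) - 240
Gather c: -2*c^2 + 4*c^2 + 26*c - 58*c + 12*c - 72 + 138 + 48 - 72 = 2*c^2 - 20*c + 42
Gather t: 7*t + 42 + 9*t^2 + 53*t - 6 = 9*t^2 + 60*t + 36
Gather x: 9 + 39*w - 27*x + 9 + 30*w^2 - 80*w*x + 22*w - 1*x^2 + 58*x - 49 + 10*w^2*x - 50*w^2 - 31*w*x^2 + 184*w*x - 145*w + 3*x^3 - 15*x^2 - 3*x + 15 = -20*w^2 - 84*w + 3*x^3 + x^2*(-31*w - 16) + x*(10*w^2 + 104*w + 28) - 16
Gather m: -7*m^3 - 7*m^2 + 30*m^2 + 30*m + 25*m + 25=-7*m^3 + 23*m^2 + 55*m + 25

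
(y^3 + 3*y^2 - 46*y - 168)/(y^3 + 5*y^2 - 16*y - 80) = (y^2 - y - 42)/(y^2 + y - 20)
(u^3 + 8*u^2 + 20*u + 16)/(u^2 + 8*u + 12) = (u^2 + 6*u + 8)/(u + 6)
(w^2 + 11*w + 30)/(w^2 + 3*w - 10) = (w + 6)/(w - 2)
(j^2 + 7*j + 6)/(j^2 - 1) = (j + 6)/(j - 1)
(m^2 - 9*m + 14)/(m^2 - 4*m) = (m^2 - 9*m + 14)/(m*(m - 4))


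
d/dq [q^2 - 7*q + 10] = 2*q - 7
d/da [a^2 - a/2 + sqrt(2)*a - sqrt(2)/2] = 2*a - 1/2 + sqrt(2)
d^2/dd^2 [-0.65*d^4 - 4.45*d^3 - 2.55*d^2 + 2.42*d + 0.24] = -7.8*d^2 - 26.7*d - 5.1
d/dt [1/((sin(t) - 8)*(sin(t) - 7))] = (15 - 2*sin(t))*cos(t)/((sin(t) - 8)^2*(sin(t) - 7)^2)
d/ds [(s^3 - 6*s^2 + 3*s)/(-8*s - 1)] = (-16*s^3 + 45*s^2 + 12*s - 3)/(64*s^2 + 16*s + 1)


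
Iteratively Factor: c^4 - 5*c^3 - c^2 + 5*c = (c)*(c^3 - 5*c^2 - c + 5) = c*(c - 5)*(c^2 - 1) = c*(c - 5)*(c - 1)*(c + 1)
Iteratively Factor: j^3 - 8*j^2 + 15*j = (j - 5)*(j^2 - 3*j) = (j - 5)*(j - 3)*(j)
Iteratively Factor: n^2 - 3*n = (n)*(n - 3)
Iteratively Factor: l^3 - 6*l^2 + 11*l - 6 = (l - 1)*(l^2 - 5*l + 6) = (l - 3)*(l - 1)*(l - 2)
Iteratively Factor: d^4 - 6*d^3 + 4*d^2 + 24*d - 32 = (d - 2)*(d^3 - 4*d^2 - 4*d + 16) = (d - 4)*(d - 2)*(d^2 - 4) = (d - 4)*(d - 2)*(d + 2)*(d - 2)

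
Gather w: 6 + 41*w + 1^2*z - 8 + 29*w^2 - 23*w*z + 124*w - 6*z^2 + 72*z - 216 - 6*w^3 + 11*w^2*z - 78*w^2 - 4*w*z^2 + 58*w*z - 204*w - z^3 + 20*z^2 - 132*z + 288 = -6*w^3 + w^2*(11*z - 49) + w*(-4*z^2 + 35*z - 39) - z^3 + 14*z^2 - 59*z + 70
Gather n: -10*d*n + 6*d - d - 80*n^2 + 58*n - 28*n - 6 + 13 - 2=5*d - 80*n^2 + n*(30 - 10*d) + 5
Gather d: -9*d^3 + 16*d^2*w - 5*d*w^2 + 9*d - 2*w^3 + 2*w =-9*d^3 + 16*d^2*w + d*(9 - 5*w^2) - 2*w^3 + 2*w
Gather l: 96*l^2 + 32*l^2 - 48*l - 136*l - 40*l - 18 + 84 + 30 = 128*l^2 - 224*l + 96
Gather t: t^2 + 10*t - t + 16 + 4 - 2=t^2 + 9*t + 18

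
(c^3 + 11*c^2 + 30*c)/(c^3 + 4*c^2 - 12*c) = (c + 5)/(c - 2)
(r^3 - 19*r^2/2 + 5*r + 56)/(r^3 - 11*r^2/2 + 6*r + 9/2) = (2*r^3 - 19*r^2 + 10*r + 112)/(2*r^3 - 11*r^2 + 12*r + 9)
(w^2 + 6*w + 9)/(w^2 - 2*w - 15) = (w + 3)/(w - 5)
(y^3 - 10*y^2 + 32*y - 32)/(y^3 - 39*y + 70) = (y^2 - 8*y + 16)/(y^2 + 2*y - 35)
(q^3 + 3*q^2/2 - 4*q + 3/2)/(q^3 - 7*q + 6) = (q - 1/2)/(q - 2)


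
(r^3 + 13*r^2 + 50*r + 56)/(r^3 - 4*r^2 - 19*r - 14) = (r^2 + 11*r + 28)/(r^2 - 6*r - 7)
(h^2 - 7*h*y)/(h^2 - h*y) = (h - 7*y)/(h - y)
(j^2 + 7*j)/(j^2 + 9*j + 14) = j/(j + 2)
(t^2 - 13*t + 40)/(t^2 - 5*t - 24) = (t - 5)/(t + 3)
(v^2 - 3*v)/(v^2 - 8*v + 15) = v/(v - 5)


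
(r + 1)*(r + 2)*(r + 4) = r^3 + 7*r^2 + 14*r + 8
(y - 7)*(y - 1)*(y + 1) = y^3 - 7*y^2 - y + 7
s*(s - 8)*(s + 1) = s^3 - 7*s^2 - 8*s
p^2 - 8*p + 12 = (p - 6)*(p - 2)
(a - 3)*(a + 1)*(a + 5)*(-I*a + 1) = -I*a^4 + a^3 - 3*I*a^3 + 3*a^2 + 13*I*a^2 - 13*a + 15*I*a - 15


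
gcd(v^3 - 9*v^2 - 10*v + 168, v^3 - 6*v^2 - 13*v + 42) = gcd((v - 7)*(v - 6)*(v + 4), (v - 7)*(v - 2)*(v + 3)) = v - 7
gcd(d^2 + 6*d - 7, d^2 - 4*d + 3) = d - 1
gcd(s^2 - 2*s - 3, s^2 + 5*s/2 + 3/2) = s + 1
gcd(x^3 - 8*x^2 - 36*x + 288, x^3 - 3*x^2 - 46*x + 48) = x^2 - 2*x - 48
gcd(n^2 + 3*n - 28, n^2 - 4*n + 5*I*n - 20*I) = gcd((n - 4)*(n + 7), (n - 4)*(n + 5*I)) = n - 4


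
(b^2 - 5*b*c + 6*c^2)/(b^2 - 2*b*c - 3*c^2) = (b - 2*c)/(b + c)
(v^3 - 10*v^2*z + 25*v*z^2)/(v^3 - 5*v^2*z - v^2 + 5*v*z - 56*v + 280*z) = v*(v - 5*z)/(v^2 - v - 56)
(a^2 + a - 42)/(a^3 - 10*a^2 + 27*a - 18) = (a + 7)/(a^2 - 4*a + 3)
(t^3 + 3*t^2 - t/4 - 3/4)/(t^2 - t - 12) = (t^2 - 1/4)/(t - 4)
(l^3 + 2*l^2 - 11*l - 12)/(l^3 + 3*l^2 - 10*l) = (l^3 + 2*l^2 - 11*l - 12)/(l*(l^2 + 3*l - 10))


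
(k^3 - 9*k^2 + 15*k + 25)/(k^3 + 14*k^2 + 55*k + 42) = (k^2 - 10*k + 25)/(k^2 + 13*k + 42)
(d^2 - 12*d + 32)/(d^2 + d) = (d^2 - 12*d + 32)/(d*(d + 1))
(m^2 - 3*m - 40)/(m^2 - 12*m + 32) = (m + 5)/(m - 4)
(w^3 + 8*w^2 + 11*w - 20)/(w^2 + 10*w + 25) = (w^2 + 3*w - 4)/(w + 5)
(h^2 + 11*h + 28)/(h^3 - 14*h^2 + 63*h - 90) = (h^2 + 11*h + 28)/(h^3 - 14*h^2 + 63*h - 90)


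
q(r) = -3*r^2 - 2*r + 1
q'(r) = -6*r - 2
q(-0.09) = 1.16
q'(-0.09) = -1.46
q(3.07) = -33.41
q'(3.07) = -20.42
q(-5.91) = -91.96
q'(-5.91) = 33.46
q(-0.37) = 1.33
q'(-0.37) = 0.22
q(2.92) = -30.42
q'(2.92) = -19.52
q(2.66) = -25.55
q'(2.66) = -17.96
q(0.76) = -2.25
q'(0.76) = -6.56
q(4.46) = -67.59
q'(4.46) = -28.76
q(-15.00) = -644.00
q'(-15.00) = 88.00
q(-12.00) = -407.00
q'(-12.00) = 70.00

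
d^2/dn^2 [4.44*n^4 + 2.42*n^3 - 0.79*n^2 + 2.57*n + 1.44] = 53.28*n^2 + 14.52*n - 1.58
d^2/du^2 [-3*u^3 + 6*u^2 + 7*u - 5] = 12 - 18*u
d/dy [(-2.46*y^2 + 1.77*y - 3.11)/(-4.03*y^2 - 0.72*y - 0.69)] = (8.9043*y^2 - 21.6718*y - 3.4605)/(16.2409*y^4 + 5.8032*y^3 + 6.0798*y^2 + 0.9936*y + 0.4761)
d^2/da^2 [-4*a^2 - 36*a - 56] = -8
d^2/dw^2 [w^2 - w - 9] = 2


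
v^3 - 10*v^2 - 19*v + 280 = (v - 8)*(v - 7)*(v + 5)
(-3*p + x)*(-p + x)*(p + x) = 3*p^3 - p^2*x - 3*p*x^2 + x^3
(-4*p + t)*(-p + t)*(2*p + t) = 8*p^3 - 6*p^2*t - 3*p*t^2 + t^3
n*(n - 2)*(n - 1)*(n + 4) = n^4 + n^3 - 10*n^2 + 8*n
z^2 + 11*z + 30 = (z + 5)*(z + 6)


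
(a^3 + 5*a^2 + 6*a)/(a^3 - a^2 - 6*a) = (a + 3)/(a - 3)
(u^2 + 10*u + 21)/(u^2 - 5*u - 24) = (u + 7)/(u - 8)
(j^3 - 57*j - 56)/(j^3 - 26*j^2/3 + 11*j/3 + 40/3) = 3*(j + 7)/(3*j - 5)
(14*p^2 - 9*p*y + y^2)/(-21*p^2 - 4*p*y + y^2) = (-2*p + y)/(3*p + y)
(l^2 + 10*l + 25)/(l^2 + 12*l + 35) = (l + 5)/(l + 7)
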